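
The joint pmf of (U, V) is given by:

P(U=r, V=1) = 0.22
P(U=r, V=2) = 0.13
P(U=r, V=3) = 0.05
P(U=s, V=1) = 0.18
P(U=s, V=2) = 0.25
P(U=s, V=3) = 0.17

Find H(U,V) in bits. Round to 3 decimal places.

H(U,V) = −Σ p(x,y)·log₂ p(x,y) over all 6 cells.
  cell (r,1): −0.22·log₂0.22 = 0.4806
  cell (r,2): −0.13·log₂0.13 = 0.3826
  cell (r,3): −0.05·log₂0.05 = 0.2161
  cell (s,1): −0.18·log₂0.18 = 0.4453
  cell (s,2): −0.25·log₂0.25 = 0.5000
  cell (s,3): −0.17·log₂0.17 = 0.4346
Sum = 2.459 bits.

2.459 bits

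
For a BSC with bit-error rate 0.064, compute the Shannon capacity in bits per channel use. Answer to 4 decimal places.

0.6569 bits

Binary symmetric channel: C = 1 − h₂(ε) where h₂ is the binary entropy function.
h₂(0.064) = −0.064·log₂0.064 − 0.936·log₂0.936 = 0.3431.
C = 1 − 0.3431 = 0.6569 bits per channel use.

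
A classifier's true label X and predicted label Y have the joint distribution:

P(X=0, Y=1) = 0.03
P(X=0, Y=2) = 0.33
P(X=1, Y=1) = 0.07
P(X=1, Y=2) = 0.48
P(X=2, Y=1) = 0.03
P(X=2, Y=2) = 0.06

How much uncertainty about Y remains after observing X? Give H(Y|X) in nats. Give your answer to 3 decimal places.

0.370 nats

Chain rule: H(Y|X) = H(X,Y) − H(X).
Marginals: p(X) = (0.3600, 0.5500, 0.0900), p(Y) = (0.1300, 0.8700).
H(X,Y) = 1.2835 nats; H(X) = 0.9133 nats.
H(Y|X) = 1.2835 − 0.9133 = 0.370 nats.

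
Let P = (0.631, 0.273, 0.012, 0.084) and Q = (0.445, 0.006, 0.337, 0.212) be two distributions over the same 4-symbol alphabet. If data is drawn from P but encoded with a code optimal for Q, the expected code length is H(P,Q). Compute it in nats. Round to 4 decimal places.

2.0509 nats

H(P,Q) = −Σ p·ln q.
  −0.631·ln(0.445) = 0.51091
  −0.273·ln(0.006) = 1.39667
  −0.012·ln(0.337) = 0.01305
  −0.084·ln(0.212) = 0.13030
H(P,Q) = 2.0509 nats.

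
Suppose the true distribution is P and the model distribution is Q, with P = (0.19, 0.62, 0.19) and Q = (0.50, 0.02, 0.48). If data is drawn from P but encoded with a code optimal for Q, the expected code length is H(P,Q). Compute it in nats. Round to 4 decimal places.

2.6966 nats

H(P,Q) = −Σ p·ln q.
  −0.19·ln(0.50) = 0.13170
  −0.62·ln(0.02) = 2.42545
  −0.19·ln(0.48) = 0.13945
H(P,Q) = 2.6966 nats.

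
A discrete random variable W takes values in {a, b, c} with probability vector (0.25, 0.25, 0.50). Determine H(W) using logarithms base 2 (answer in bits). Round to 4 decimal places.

H(W) = −Σ p·log₂ p.
  −(0.25)·log₂(0.25) = 0.50000
  −(0.25)·log₂(0.25) = 0.50000
  −(0.50)·log₂(0.50) = 0.50000
Sum: 0.50000 + 0.50000 + 0.50000 = 1.5000 bits.

1.5000 bits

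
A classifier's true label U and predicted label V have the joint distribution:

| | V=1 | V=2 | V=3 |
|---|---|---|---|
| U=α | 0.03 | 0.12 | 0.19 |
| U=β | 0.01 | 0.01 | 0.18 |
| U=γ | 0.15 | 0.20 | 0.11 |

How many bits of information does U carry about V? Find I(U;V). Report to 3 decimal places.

Marginals: p(U) = (0.3400, 0.2000, 0.4600), p(V) = (0.1900, 0.3300, 0.4800).
I(U;V) = Σ p(x,y)·log₂[p(x,y)/(p(x)p(y))].
  (α,1): 0.03·log₂(0.4644) = -0.0332
  (α,2): 0.12·log₂(1.0695) = 0.0116
  (α,3): 0.19·log₂(1.1642) = 0.0417
  (β,1): 0.01·log₂(0.2632) = -0.0193
  (β,2): 0.01·log₂(0.1515) = -0.0272
  (β,3): 0.18·log₂(1.8750) = 0.1632
  (γ,1): 0.15·log₂(1.7162) = 0.1169
  (γ,2): 0.20·log₂(1.3175) = 0.0796
  (γ,3): 0.11·log₂(0.4982) = -0.1106
Sum = 0.223 bits.

0.223 bits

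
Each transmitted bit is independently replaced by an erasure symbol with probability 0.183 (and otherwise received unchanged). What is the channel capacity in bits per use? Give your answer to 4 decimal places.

Binary erasure channel: capacity C = 1 − ε.
C = 1 − 0.183 = 0.8170 bits per channel use.

0.8170 bits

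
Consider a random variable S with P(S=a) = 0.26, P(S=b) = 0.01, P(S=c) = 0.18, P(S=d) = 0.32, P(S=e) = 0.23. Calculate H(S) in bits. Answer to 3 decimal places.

H(S) = −Σ p·log₂ p.
  −(0.26)·log₂(0.26) = 0.5053
  −(0.01)·log₂(0.01) = 0.0664
  −(0.18)·log₂(0.18) = 0.4453
  −(0.32)·log₂(0.32) = 0.5260
  −(0.23)·log₂(0.23) = 0.4877
Sum: 0.5053 + 0.0664 + 0.4453 + 0.5260 + 0.4877 = 2.031 bits.

2.031 bits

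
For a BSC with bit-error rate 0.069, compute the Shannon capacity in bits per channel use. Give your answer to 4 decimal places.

Binary symmetric channel: C = 1 − h₂(ε) where h₂ is the binary entropy function.
h₂(0.069) = −0.069·log₂0.069 − 0.931·log₂0.931 = 0.3622.
C = 1 − 0.3622 = 0.6378 bits per channel use.

0.6378 bits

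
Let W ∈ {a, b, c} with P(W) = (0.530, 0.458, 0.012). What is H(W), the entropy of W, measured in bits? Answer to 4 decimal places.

1.0780 bits

H(W) = −Σ p·log₂ p.
  −(0.530)·log₂(0.530) = 0.48545
  −(0.458)·log₂(0.458) = 0.51597
  −(0.012)·log₂(0.012) = 0.07657
Sum: 0.48545 + 0.51597 + 0.07657 = 1.0780 bits.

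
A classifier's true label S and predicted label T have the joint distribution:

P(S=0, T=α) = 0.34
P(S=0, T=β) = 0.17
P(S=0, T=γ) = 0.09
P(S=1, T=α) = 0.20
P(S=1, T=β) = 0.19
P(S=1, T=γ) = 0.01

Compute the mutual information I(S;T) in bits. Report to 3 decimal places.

0.051 bits

Marginals: p(S) = (0.6000, 0.4000), p(T) = (0.5400, 0.3600, 0.1000).
I(S;T) = H(S) + H(T) − H(S,T).
H(S) = 0.9710, H(T) = 1.3429, H(S,T) = 2.2625.
I(S;T) = 0.9710 + 1.3429 − 2.2625 = 0.051 bits.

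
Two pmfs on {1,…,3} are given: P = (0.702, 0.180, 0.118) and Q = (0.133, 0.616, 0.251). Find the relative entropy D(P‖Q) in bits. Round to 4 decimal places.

D(P‖Q) = Σ p·log₂(p/q).
  0.702·log₂(0.702/0.133) = 1.68483
  0.180·log₂(0.180/0.616) = -0.31949
  0.118·log₂(0.118/0.251) = -0.12849
D(P‖Q) = 1.2369 bits.

1.2369 bits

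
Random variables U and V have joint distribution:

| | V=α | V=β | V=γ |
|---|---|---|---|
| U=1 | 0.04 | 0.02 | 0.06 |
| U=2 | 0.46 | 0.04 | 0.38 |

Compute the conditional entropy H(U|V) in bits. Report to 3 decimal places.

Chain rule: H(U|V) = H(U,V) − H(V).
Marginals: p(U) = (0.1200, 0.8800), p(V) = (0.5000, 0.0600, 0.4400).
H(U,V) = 1.7737 bits; H(V) = 1.2647 bits.
H(U|V) = 1.7737 − 1.2647 = 0.509 bits.

0.509 bits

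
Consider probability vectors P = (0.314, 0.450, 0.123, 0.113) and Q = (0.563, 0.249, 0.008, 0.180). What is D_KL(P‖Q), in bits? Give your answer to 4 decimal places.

D(P‖Q) = Σ p·log₂(p/q).
  0.314·log₂(0.314/0.563) = -0.26450
  0.450·log₂(0.450/0.249) = 0.38420
  0.123·log₂(0.123/0.008) = 0.48493
  0.113·log₂(0.113/0.180) = -0.07590
D(P‖Q) = 0.5287 bits.

0.5287 bits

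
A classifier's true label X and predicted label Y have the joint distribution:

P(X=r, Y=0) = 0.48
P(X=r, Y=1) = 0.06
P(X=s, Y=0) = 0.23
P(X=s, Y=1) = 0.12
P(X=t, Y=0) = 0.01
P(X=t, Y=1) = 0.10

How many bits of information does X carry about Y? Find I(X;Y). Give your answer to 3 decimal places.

Marginals: p(X) = (0.5400, 0.3500, 0.1100), p(Y) = (0.7200, 0.2800).
I(X;Y) = Σ p(x,y)·log₂[p(x,y)/(p(x)p(y))].
  (r,0): 0.48·log₂(1.2346) = 0.1459
  (r,1): 0.06·log₂(0.3968) = -0.0800
  (s,0): 0.23·log₂(0.9127) = -0.0303
  (s,1): 0.12·log₂(1.2245) = 0.0351
  (t,0): 0.01·log₂(0.1263) = -0.0299
  (t,1): 0.10·log₂(3.2468) = 0.1699
Sum = 0.211 bits.

0.211 bits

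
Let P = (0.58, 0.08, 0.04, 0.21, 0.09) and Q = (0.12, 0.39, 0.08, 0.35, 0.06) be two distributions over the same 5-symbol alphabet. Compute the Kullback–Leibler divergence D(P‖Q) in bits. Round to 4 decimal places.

D(P‖Q) = Σ p·log₂(p/q).
  0.58·log₂(0.58/0.12) = 1.31835
  0.08·log₂(0.08/0.39) = -0.18283
  0.04·log₂(0.04/0.08) = -0.04000
  0.21·log₂(0.21/0.35) = -0.15476
  0.09·log₂(0.09/0.06) = 0.05265
D(P‖Q) = 0.9934 bits.

0.9934 bits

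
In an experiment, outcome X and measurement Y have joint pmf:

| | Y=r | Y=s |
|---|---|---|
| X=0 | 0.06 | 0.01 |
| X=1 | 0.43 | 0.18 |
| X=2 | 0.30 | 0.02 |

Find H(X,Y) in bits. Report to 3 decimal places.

H(X,Y) = −Σ p(x,y)·log₂ p(x,y) over all 6 cells.
  cell (0,r): −0.06·log₂0.06 = 0.2435
  cell (0,s): −0.01·log₂0.01 = 0.0664
  cell (1,r): −0.43·log₂0.43 = 0.5236
  cell (1,s): −0.18·log₂0.18 = 0.4453
  cell (2,r): −0.30·log₂0.30 = 0.5211
  cell (2,s): −0.02·log₂0.02 = 0.1129
Sum = 1.913 bits.

1.913 bits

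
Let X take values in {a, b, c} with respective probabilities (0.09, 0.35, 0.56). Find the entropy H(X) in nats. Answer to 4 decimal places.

0.9089 nats

H(X) = −Σ p·ln p.
  −(0.09)·ln(0.09) = 0.21672
  −(0.35)·ln(0.35) = 0.36744
  −(0.56)·ln(0.56) = 0.32470
Sum: 0.21672 + 0.36744 + 0.32470 = 0.9089 nats.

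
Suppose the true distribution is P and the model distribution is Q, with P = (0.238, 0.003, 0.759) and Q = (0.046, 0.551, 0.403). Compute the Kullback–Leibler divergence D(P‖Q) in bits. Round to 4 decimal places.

D(P‖Q) = Σ p·log₂(p/q).
  0.238·log₂(0.238/0.046) = 0.56436
  0.003·log₂(0.003/0.551) = -0.02256
  0.759·log₂(0.759/0.403) = 0.69321
D(P‖Q) = 1.2350 bits.

1.2350 bits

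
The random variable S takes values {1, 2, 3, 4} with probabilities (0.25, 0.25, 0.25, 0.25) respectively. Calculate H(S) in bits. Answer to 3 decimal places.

H(S) = −Σ p·log₂ p.
  −(0.25)·log₂(0.25) = 0.5000
  −(0.25)·log₂(0.25) = 0.5000
  −(0.25)·log₂(0.25) = 0.5000
  −(0.25)·log₂(0.25) = 0.5000
Sum: 0.5000 + 0.5000 + 0.5000 + 0.5000 = 2.000 bits.

2.000 bits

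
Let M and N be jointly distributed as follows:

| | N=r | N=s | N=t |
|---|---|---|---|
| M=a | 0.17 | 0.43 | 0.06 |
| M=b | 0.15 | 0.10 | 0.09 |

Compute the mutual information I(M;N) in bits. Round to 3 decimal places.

Marginals: p(M) = (0.6600, 0.3400), p(N) = (0.3200, 0.5300, 0.1500).
I(M;N) = Σ p(x,y)·log₂[p(x,y)/(p(x)p(y))].
  (a,r): 0.17·log₂(0.8049) = -0.0532
  (a,s): 0.43·log₂(1.2293) = 0.1281
  (a,t): 0.06·log₂(0.6061) = -0.0433
  (b,r): 0.15·log₂(1.3787) = 0.0695
  (b,s): 0.10·log₂(0.5549) = -0.0850
  (b,t): 0.09·log₂(1.7647) = 0.0737
Sum = 0.090 bits.

0.090 bits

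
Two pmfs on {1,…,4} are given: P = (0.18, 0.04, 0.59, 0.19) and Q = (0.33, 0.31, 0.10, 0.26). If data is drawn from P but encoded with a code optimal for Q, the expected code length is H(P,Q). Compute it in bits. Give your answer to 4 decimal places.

H(P,Q) = −Σ p·log₂ q.
  −0.18·log₂(0.33) = 0.28790
  −0.04·log₂(0.31) = 0.06759
  −0.59·log₂(0.10) = 1.95994
  −0.19·log₂(0.26) = 0.36925
H(P,Q) = 2.6847 bits.

2.6847 bits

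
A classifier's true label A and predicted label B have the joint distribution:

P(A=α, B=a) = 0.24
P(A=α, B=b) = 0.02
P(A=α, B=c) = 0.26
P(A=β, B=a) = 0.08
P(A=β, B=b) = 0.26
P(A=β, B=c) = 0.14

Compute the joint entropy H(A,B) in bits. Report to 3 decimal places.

2.306 bits

H(A,B) = −Σ p(x,y)·log₂ p(x,y) over all 6 cells.
  cell (α,a): −0.24·log₂0.24 = 0.4941
  cell (α,b): −0.02·log₂0.02 = 0.1129
  cell (α,c): −0.26·log₂0.26 = 0.5053
  cell (β,a): −0.08·log₂0.08 = 0.2915
  cell (β,b): −0.26·log₂0.26 = 0.5053
  cell (β,c): −0.14·log₂0.14 = 0.3971
Sum = 2.306 bits.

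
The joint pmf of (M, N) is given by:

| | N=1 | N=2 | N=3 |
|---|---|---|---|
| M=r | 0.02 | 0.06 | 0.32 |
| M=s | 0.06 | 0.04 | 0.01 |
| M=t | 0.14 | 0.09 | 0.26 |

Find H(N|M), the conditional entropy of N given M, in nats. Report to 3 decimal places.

Marginals: p(M) = (0.4000, 0.1100, 0.4900), p(N) = (0.2200, 0.1900, 0.5900).
H(N|M) = Σ p(M) · H(N|M=·).
  M=r: p=0.4000, H(N|M=r) = 0.6129
  M=s: p=0.1100, H(N|M=s) = 0.9165
  M=t: p=0.4900, H(N|M=t) = 1.0054
Weighted sum = 0.839 nats.

0.839 nats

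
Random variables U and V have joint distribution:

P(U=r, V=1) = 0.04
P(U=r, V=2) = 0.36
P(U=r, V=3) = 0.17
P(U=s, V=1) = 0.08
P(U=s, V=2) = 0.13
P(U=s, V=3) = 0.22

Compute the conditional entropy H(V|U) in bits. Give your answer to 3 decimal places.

Marginals: p(U) = (0.5700, 0.4300), p(V) = (0.1200, 0.4900, 0.3900).
H(V|U) = Σ p(U) · H(V|U=·).
  U=r: p=0.5700, H(V|U=r) = 1.2083
  U=s: p=0.4300, H(V|U=s) = 1.4678
Weighted sum = 1.320 bits.

1.320 bits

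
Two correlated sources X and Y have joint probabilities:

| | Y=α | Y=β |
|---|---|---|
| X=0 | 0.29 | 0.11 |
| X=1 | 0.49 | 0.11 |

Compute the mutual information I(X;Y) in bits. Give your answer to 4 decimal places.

Marginals: p(X) = (0.4000, 0.6000), p(Y) = (0.7800, 0.2200).
I(X;Y) = H(X) + H(Y) − H(X,Y).
H(X) = 0.9710, H(Y) = 0.7602, H(X,Y) = 1.7228.
I(X;Y) = 0.9710 + 0.7602 − 1.7228 = 0.0084 bits.

0.0084 bits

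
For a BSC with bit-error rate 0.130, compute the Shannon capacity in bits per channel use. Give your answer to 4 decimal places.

0.4426 bits

Binary symmetric channel: C = 1 − h₂(ε) where h₂ is the binary entropy function.
h₂(0.130) = −0.130·log₂0.130 − 0.870·log₂0.870 = 0.5574.
C = 1 − 0.5574 = 0.4426 bits per channel use.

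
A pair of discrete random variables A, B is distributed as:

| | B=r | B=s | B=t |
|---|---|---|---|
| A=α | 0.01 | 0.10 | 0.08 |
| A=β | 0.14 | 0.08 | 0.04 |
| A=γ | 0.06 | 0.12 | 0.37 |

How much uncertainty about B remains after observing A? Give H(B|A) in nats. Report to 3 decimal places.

0.881 nats

Marginals: p(A) = (0.1900, 0.2600, 0.5500), p(B) = (0.2100, 0.3000, 0.4900).
H(B|A) = Σ p(A) · H(B|A=·).
  A=α: p=0.1900, H(B|A=α) = 0.8570
  A=β: p=0.2600, H(B|A=β) = 0.9840
  A=γ: p=0.5500, H(B|A=γ) = 0.8405
Weighted sum = 0.881 nats.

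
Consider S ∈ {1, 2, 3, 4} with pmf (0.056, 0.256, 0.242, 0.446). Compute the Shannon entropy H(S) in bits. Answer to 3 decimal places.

H(S) = −Σ p·log₂ p.
  −(0.056)·log₂(0.056) = 0.2329
  −(0.256)·log₂(0.256) = 0.5032
  −(0.242)·log₂(0.242) = 0.4954
  −(0.446)·log₂(0.446) = 0.5195
Sum: 0.2329 + 0.5032 + 0.4954 + 0.5195 = 1.751 bits.

1.751 bits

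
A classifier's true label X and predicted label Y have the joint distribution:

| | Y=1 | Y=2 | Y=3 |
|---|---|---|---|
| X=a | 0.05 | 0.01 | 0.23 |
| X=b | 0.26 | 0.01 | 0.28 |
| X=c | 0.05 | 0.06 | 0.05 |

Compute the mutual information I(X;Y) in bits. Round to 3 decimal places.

Marginals: p(X) = (0.2900, 0.5500, 0.1600), p(Y) = (0.3600, 0.0800, 0.5600).
I(X;Y) = Σ p(x,y)·log₂[p(x,y)/(p(x)p(y))].
  (a,1): 0.05·log₂(0.4789) = -0.0531
  (a,2): 0.01·log₂(0.4310) = -0.0121
  (a,3): 0.23·log₂(1.4163) = 0.1155
  (b,1): 0.26·log₂(1.3131) = 0.1022
  (b,2): 0.01·log₂(0.2273) = -0.0214
  (b,3): 0.28·log₂(0.9091) = -0.0385
  (c,1): 0.05·log₂(0.8681) = -0.0102
  (c,2): 0.06·log₂(4.6875) = 0.1337
  (c,3): 0.05·log₂(0.5580) = -0.0421
Sum = 0.174 bits.

0.174 bits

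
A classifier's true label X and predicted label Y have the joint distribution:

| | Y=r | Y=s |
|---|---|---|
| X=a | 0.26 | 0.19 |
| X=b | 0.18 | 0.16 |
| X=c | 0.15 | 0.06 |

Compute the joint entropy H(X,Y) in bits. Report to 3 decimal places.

2.483 bits

H(X,Y) = −Σ p(x,y)·log₂ p(x,y) over all 6 cells.
  cell (a,r): −0.26·log₂0.26 = 0.5053
  cell (a,s): −0.19·log₂0.19 = 0.4552
  cell (b,r): −0.18·log₂0.18 = 0.4453
  cell (b,s): −0.16·log₂0.16 = 0.4230
  cell (c,r): −0.15·log₂0.15 = 0.4105
  cell (c,s): −0.06·log₂0.06 = 0.2435
Sum = 2.483 bits.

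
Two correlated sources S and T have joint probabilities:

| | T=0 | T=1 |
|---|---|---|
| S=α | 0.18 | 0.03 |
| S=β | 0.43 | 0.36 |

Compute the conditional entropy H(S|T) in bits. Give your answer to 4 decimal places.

Chain rule: H(S|T) = H(S,T) − H(T).
Marginals: p(S) = (0.2100, 0.7900), p(T) = (0.6100, 0.3900).
H(S,T) = 1.6513 bits; H(T) = 0.9648 bits.
H(S|T) = 1.6513 − 0.9648 = 0.6865 bits.

0.6865 bits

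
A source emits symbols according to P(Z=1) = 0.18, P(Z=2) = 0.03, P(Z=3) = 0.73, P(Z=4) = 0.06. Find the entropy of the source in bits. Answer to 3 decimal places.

H(Z) = −Σ p·log₂ p.
  −(0.18)·log₂(0.18) = 0.4453
  −(0.03)·log₂(0.03) = 0.1518
  −(0.73)·log₂(0.73) = 0.3314
  −(0.06)·log₂(0.06) = 0.2435
Sum: 0.4453 + 0.1518 + 0.3314 + 0.2435 = 1.172 bits.

1.172 bits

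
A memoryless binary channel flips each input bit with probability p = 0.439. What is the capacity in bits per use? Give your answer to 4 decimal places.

Binary symmetric channel: C = 1 − h₂(ε) where h₂ is the binary entropy function.
h₂(0.439) = −0.439·log₂0.439 − 0.561·log₂0.561 = 0.9892.
C = 1 − 0.9892 = 0.0108 bits per channel use.

0.0108 bits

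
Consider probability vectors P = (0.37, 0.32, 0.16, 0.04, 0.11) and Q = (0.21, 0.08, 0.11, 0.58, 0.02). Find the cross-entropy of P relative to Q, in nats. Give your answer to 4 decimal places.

2.1909 nats

H(P,Q) = −Σ p·ln q.
  −0.37·ln(0.21) = 0.57744
  −0.32·ln(0.08) = 0.80823
  −0.16·ln(0.11) = 0.35316
  −0.04·ln(0.58) = 0.02179
  −0.11·ln(0.02) = 0.43032
H(P,Q) = 2.1909 nats.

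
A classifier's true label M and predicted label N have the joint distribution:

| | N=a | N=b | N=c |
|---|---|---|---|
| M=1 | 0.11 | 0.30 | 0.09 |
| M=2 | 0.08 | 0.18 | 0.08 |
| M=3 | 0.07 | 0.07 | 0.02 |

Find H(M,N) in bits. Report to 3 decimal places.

H(M,N) = −Σ p(x,y)·log₂ p(x,y) over all 9 cells.
  cell (1,a): −0.11·log₂0.11 = 0.3503
  cell (1,b): −0.30·log₂0.30 = 0.5211
  cell (1,c): −0.09·log₂0.09 = 0.3127
  cell (2,a): −0.08·log₂0.08 = 0.2915
  cell (2,b): −0.18·log₂0.18 = 0.4453
  cell (2,c): −0.08·log₂0.08 = 0.2915
  cell (3,a): −0.07·log₂0.07 = 0.2686
  cell (3,b): −0.07·log₂0.07 = 0.2686
  cell (3,c): −0.02·log₂0.02 = 0.1129
Sum = 2.862 bits.

2.862 bits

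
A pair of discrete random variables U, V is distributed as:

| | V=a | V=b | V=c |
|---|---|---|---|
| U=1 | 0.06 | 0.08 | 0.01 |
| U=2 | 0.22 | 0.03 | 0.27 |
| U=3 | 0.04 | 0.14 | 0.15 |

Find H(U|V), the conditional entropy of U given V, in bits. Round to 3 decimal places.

1.188 bits

Marginals: p(U) = (0.1500, 0.5200, 0.3300), p(V) = (0.3200, 0.2500, 0.4300).
H(U|V) = Σ p(V) · H(U|V=·).
  V=a: p=0.3200, H(U|V=a) = 1.1995
  V=b: p=0.2500, H(U|V=b) = 1.3615
  V=c: p=0.4300, H(U|V=c) = 1.0778
Weighted sum = 1.188 bits.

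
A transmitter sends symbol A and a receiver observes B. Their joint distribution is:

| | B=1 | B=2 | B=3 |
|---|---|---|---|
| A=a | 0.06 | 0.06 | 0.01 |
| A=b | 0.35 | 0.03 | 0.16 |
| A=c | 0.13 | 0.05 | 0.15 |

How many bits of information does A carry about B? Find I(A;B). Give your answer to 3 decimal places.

Marginals: p(A) = (0.1300, 0.5400, 0.3300), p(B) = (0.5400, 0.1400, 0.3200).
I(A;B) = Σ p(x,y)·log₂[p(x,y)/(p(x)p(y))].
  (a,1): 0.06·log₂(0.8547) = -0.0136
  (a,2): 0.06·log₂(3.2967) = 0.1033
  (a,3): 0.01·log₂(0.2404) = -0.0206
  (b,1): 0.35·log₂(1.2003) = 0.0922
  (b,2): 0.03·log₂(0.3968) = -0.0400
  (b,3): 0.16·log₂(0.9259) = -0.0178
  (c,1): 0.13·log₂(0.7295) = -0.0591
  (c,2): 0.05·log₂(1.0823) = 0.0057
  (c,3): 0.15·log₂(1.4205) = 0.0760
Sum = 0.126 bits.

0.126 bits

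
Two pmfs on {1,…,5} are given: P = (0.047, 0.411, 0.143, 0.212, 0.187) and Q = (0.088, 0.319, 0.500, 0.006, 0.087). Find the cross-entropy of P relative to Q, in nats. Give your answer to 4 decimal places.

2.2242 nats

H(P,Q) = −Σ p·ln q.
  −0.047·ln(0.088) = 0.11423
  −0.411·ln(0.319) = 0.46959
  −0.143·ln(0.500) = 0.09912
  −0.212·ln(0.006) = 1.08459
  −0.187·ln(0.087) = 0.45663
H(P,Q) = 2.2242 nats.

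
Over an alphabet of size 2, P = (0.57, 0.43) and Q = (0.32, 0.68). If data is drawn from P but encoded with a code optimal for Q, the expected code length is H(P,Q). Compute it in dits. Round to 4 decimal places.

H(P,Q) = −Σ p·log₁₀ q.
  −0.57·log₁₀(0.32) = 0.28206
  −0.43·log₁₀(0.68) = 0.07202
H(P,Q) = 0.3541 dits.

0.3541 dits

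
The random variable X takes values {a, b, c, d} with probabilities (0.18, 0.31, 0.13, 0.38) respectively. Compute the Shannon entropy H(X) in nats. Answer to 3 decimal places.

H(X) = −Σ p·ln p.
  −(0.18)·ln(0.18) = 0.3087
  −(0.31)·ln(0.31) = 0.3631
  −(0.13)·ln(0.13) = 0.2652
  −(0.38)·ln(0.38) = 0.3677
Sum: 0.3087 + 0.3631 + 0.2652 + 0.3677 = 1.305 nats.

1.305 nats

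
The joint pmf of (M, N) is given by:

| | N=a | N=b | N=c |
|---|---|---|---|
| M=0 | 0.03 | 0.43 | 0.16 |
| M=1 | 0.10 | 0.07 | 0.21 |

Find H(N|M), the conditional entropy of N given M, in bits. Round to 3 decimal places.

1.214 bits

Chain rule: H(N|M) = H(M,N) − H(M).
Marginals: p(M) = (0.6200, 0.3800), p(N) = (0.1300, 0.5000, 0.3700).
H(M,N) = 2.1719 bits; H(M) = 0.9580 bits.
H(N|M) = 2.1719 − 0.9580 = 1.214 bits.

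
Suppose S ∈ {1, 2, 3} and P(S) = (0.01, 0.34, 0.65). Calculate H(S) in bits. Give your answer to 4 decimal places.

H(S) = −Σ p·log₂ p.
  −(0.01)·log₂(0.01) = 0.06644
  −(0.34)·log₂(0.34) = 0.52917
  −(0.65)·log₂(0.65) = 0.40397
Sum: 0.06644 + 0.52917 + 0.40397 = 0.9996 bits.

0.9996 bits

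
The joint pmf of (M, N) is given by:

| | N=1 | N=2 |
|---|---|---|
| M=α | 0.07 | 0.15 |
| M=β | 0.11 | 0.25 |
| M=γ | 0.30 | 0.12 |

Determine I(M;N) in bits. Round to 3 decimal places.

0.118 bits

Marginals: p(M) = (0.2200, 0.3600, 0.4200), p(N) = (0.4800, 0.5200).
I(M;N) = H(M) + H(N) − H(M,N).
H(M) = 1.5368, H(N) = 0.9988, H(M,N) = 2.4175.
I(M;N) = 1.5368 + 0.9988 − 2.4175 = 0.118 bits.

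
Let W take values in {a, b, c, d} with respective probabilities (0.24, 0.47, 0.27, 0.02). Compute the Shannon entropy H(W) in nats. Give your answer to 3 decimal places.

1.129 nats

H(W) = −Σ p·ln p.
  −(0.24)·ln(0.24) = 0.3425
  −(0.47)·ln(0.47) = 0.3549
  −(0.27)·ln(0.27) = 0.3535
  −(0.02)·ln(0.02) = 0.0782
Sum: 0.3425 + 0.3549 + 0.3535 + 0.0782 = 1.129 nats.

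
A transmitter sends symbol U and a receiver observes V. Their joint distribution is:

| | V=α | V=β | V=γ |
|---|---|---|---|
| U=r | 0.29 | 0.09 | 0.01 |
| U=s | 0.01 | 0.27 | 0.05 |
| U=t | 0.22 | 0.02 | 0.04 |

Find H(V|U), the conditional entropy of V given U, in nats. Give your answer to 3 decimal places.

0.622 nats

Marginals: p(U) = (0.3900, 0.3300, 0.2800), p(V) = (0.5200, 0.3800, 0.1000).
H(V|U) = Σ p(U) · H(V|U=·).
  U=r: p=0.3900, H(V|U=r) = 0.6526
  U=s: p=0.3300, H(V|U=s) = 0.5561
  U=t: p=0.2800, H(V|U=t) = 0.6560
Weighted sum = 0.622 nats.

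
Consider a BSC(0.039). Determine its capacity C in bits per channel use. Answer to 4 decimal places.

0.7623 bits

Binary symmetric channel: C = 1 − h₂(ε) where h₂ is the binary entropy function.
h₂(0.039) = −0.039·log₂0.039 − 0.961·log₂0.961 = 0.2377.
C = 1 − 0.2377 = 0.7623 bits per channel use.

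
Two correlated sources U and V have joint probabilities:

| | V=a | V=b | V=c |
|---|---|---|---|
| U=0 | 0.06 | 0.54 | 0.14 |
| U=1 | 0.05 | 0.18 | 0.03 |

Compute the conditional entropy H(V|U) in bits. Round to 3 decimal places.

1.107 bits

Chain rule: H(V|U) = H(U,V) − H(U).
Marginals: p(U) = (0.7400, 0.2600), p(V) = (0.1100, 0.7200, 0.1700).
H(U,V) = 1.9339 bits; H(U) = 0.8267 bits.
H(V|U) = 1.9339 − 0.8267 = 1.107 bits.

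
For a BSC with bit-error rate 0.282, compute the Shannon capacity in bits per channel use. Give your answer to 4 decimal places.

0.1418 bits

Binary symmetric channel: C = 1 − h₂(ε) where h₂ is the binary entropy function.
h₂(0.282) = −0.282·log₂0.282 − 0.718·log₂0.718 = 0.8582.
C = 1 − 0.8582 = 0.1418 bits per channel use.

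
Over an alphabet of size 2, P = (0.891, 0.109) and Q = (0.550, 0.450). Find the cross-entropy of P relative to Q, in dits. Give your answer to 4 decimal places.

H(P,Q) = −Σ p·log₁₀ q.
  −0.891·log₁₀(0.550) = 0.23134
  −0.109·log₁₀(0.450) = 0.03780
H(P,Q) = 0.2691 dits.

0.2691 dits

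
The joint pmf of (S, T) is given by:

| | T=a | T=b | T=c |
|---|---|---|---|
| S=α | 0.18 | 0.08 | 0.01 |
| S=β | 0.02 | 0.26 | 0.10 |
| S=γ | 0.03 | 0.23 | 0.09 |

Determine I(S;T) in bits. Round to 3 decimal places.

0.279 bits

Marginals: p(S) = (0.2700, 0.3800, 0.3500), p(T) = (0.2300, 0.5700, 0.2000).
I(S;T) = H(S) + H(T) − H(S,T).
H(S) = 1.5706, H(T) = 1.4143, H(S,T) = 2.7057.
I(S;T) = 1.5706 + 1.4143 − 2.7057 = 0.279 bits.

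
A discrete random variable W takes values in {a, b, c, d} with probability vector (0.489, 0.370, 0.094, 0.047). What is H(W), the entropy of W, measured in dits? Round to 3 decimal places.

0.471 dits

H(W) = −Σ p·log₁₀ p.
  −(0.489)·log₁₀(0.489) = 0.1519
  −(0.370)·log₁₀(0.370) = 0.1598
  −(0.094)·log₁₀(0.094) = 0.0965
  −(0.047)·log₁₀(0.047) = 0.0624
Sum: 0.1519 + 0.1598 + 0.0965 + 0.0624 = 0.471 dits.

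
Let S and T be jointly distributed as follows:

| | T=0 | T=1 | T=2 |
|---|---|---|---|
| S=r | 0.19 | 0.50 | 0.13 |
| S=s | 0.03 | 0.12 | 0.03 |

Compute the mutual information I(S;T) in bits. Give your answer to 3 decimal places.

Marginals: p(S) = (0.8200, 0.1800), p(T) = (0.2200, 0.6200, 0.1600).
I(S;T) = H(S) + H(T) − H(S,T).
H(S) = 0.6801, H(T) = 1.3312, H(S,T) = 2.0085.
I(S;T) = 0.6801 + 1.3312 − 2.0085 = 0.003 bits.

0.003 bits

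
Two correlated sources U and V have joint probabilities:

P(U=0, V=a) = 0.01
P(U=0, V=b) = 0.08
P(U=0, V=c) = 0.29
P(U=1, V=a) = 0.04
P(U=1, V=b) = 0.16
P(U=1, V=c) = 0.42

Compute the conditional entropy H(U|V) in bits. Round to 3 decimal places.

Marginals: p(U) = (0.3800, 0.6200), p(V) = (0.0500, 0.2400, 0.7100).
H(U|V) = Σ p(V) · H(U|V=·).
  V=a: p=0.0500, H(U|V=a) = 0.7219
  V=b: p=0.2400, H(U|V=b) = 0.9183
  V=c: p=0.7100, H(U|V=c) = 0.9757
Weighted sum = 0.949 bits.

0.949 bits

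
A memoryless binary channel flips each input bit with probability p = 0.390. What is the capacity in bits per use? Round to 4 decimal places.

0.0352 bits

Binary symmetric channel: C = 1 − h₂(ε) where h₂ is the binary entropy function.
h₂(0.390) = −0.390·log₂0.390 − 0.610·log₂0.610 = 0.9648.
C = 1 − 0.9648 = 0.0352 bits per channel use.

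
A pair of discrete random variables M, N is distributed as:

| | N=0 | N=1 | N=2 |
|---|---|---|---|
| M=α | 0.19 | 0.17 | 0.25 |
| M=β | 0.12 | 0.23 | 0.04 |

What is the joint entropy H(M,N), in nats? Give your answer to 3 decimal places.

1.685 nats

H(M,N) = −Σ p(x,y)·ln p(x,y) over all 6 cells.
  cell (α,0): −0.19·ln0.19 = 0.3155
  cell (α,1): −0.17·ln0.17 = 0.3012
  cell (α,2): −0.25·ln0.25 = 0.3466
  cell (β,0): −0.12·ln0.12 = 0.2544
  cell (β,1): −0.23·ln0.23 = 0.3380
  cell (β,2): −0.04·ln0.04 = 0.1288
Sum = 1.685 nats.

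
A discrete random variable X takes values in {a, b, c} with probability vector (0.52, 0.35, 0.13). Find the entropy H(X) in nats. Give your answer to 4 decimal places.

0.9727 nats

H(X) = −Σ p·ln p.
  −(0.52)·ln(0.52) = 0.34004
  −(0.35)·ln(0.35) = 0.36744
  −(0.13)·ln(0.13) = 0.26523
Sum: 0.34004 + 0.36744 + 0.26523 = 0.9727 nats.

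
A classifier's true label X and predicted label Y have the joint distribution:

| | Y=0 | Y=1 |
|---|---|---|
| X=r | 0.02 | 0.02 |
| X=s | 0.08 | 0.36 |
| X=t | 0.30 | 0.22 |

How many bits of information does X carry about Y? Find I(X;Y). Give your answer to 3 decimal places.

0.119 bits

Marginals: p(X) = (0.0400, 0.4400, 0.5200), p(Y) = (0.4000, 0.6000).
I(X;Y) = Σ p(x,y)·log₂[p(x,y)/(p(x)p(y))].
  (r,0): 0.02·log₂(1.2500) = 0.0064
  (r,1): 0.02·log₂(0.8333) = -0.0053
  (s,0): 0.08·log₂(0.4545) = -0.0910
  (s,1): 0.36·log₂(1.3636) = 0.1611
  (t,0): 0.30·log₂(1.4423) = 0.1585
  (t,1): 0.22·log₂(0.7051) = -0.1109
Sum = 0.119 bits.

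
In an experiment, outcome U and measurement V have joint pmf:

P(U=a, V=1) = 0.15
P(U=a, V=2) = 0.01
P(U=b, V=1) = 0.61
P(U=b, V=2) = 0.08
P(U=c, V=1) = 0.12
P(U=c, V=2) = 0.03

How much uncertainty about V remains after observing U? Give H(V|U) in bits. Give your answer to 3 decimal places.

Marginals: p(U) = (0.1600, 0.6900, 0.1500), p(V) = (0.8800, 0.1200).
H(V|U) = Σ p(U) · H(V|U=·).
  U=a: p=0.1600, H(V|U=a) = 0.3373
  U=b: p=0.6900, H(V|U=b) = 0.5176
  U=c: p=0.1500, H(V|U=c) = 0.7219
Weighted sum = 0.519 bits.

0.519 bits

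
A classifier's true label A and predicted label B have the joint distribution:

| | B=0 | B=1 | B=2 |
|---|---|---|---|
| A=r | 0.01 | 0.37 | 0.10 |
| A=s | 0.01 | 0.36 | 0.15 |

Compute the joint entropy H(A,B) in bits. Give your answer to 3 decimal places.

1.937 bits

H(A,B) = −Σ p(x,y)·log₂ p(x,y) over all 6 cells.
  cell (r,0): −0.01·log₂0.01 = 0.0664
  cell (r,1): −0.37·log₂0.37 = 0.5307
  cell (r,2): −0.10·log₂0.10 = 0.3322
  cell (s,0): −0.01·log₂0.01 = 0.0664
  cell (s,1): −0.36·log₂0.36 = 0.5306
  cell (s,2): −0.15·log₂0.15 = 0.4105
Sum = 1.937 bits.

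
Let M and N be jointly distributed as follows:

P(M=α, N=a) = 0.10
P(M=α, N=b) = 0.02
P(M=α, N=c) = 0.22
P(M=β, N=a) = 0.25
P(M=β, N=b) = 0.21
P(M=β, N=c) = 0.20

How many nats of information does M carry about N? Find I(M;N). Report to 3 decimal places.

Marginals: p(M) = (0.3400, 0.6600), p(N) = (0.3500, 0.2300, 0.4200).
I(M;N) = Σ p(x,y)·ln[p(x,y)/(p(x)p(y))].
  (α,a): 0.10·ln(0.8403) = -0.0174
  (α,b): 0.02·ln(0.2558) = -0.0273
  (α,c): 0.22·ln(1.5406) = 0.0951
  (β,a): 0.25·ln(1.0823) = 0.0198
  (β,b): 0.21·ln(1.3834) = 0.0682
  (β,c): 0.20·ln(0.7215) = -0.0653
Sum = 0.073 nats.

0.073 nats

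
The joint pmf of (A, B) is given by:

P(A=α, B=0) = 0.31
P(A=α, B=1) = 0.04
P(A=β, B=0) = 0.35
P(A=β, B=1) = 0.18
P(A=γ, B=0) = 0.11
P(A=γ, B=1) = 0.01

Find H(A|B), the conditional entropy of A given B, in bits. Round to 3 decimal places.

Marginals: p(A) = (0.3500, 0.5300, 0.1200), p(B) = (0.7700, 0.2300).
H(A|B) = Σ p(B) · H(A|B=·).
  B=0: p=0.7700, H(A|B=0) = 1.4465
  B=1: p=0.2300, H(A|B=1) = 0.9123
Weighted sum = 1.324 bits.

1.324 bits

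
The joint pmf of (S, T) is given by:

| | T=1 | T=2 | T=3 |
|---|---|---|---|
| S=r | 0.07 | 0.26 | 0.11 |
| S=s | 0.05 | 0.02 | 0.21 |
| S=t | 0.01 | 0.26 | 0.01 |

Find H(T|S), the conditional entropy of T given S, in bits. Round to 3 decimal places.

Marginals: p(S) = (0.4400, 0.2800, 0.2800), p(T) = (0.1300, 0.5400, 0.3300).
H(T|S) = Σ p(S) · H(T|S=·).
  S=r: p=0.4400, H(T|S=r) = 1.3704
  S=s: p=0.2800, H(T|S=s) = 1.0271
  S=t: p=0.2800, H(T|S=t) = 0.4427
Weighted sum = 1.015 bits.

1.015 bits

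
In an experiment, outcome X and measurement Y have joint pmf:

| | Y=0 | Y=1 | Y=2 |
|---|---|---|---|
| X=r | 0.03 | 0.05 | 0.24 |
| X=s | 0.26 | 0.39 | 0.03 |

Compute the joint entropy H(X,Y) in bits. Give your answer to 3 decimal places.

2.049 bits

H(X,Y) = −Σ p(x,y)·log₂ p(x,y) over all 6 cells.
  cell (r,0): −0.03·log₂0.03 = 0.1518
  cell (r,1): −0.05·log₂0.05 = 0.2161
  cell (r,2): −0.24·log₂0.24 = 0.4941
  cell (s,0): −0.26·log₂0.26 = 0.5053
  cell (s,1): −0.39·log₂0.39 = 0.5298
  cell (s,2): −0.03·log₂0.03 = 0.1518
Sum = 2.049 bits.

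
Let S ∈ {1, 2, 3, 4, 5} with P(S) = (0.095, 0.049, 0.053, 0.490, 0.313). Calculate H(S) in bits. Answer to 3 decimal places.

H(S) = −Σ p·log₂ p.
  −(0.095)·log₂(0.095) = 0.3226
  −(0.049)·log₂(0.049) = 0.2132
  −(0.053)·log₂(0.053) = 0.2246
  −(0.490)·log₂(0.490) = 0.5043
  −(0.313)·log₂(0.313) = 0.5245
Sum: 0.3226 + 0.2132 + 0.2246 + 0.5043 + 0.5245 = 1.789 bits.

1.789 bits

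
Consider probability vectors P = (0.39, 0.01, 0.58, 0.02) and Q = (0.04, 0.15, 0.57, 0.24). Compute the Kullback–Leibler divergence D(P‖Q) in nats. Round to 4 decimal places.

0.8214 nats

D(P‖Q) = Σ p·ln(p/q).
  0.39·ln(0.39/0.04) = 0.88813
  0.01·ln(0.01/0.15) = -0.02708
  0.58·ln(0.58/0.57) = 0.01009
  0.02·ln(0.02/0.24) = -0.04970
D(P‖Q) = 0.8214 nats.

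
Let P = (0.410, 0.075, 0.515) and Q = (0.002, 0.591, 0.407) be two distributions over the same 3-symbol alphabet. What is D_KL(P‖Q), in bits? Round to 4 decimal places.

D(P‖Q) = Σ p·log₂(p/q).
  0.410·log₂(0.410/0.002) = 3.14859
  0.075·log₂(0.075/0.591) = -0.22336
  0.515·log₂(0.515/0.407) = 0.17486
D(P‖Q) = 3.1001 bits.

3.1001 bits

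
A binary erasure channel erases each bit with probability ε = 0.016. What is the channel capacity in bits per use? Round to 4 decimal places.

0.9840 bits

Binary erasure channel: capacity C = 1 − ε.
C = 1 − 0.016 = 0.9840 bits per channel use.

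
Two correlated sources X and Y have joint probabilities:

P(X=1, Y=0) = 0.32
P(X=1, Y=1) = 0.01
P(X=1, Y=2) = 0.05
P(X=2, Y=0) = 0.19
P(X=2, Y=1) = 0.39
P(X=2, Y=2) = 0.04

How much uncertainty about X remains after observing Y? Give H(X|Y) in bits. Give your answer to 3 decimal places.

Chain rule: H(X|Y) = H(X,Y) − H(Y).
Marginals: p(X) = (0.3800, 0.6200), p(Y) = (0.5100, 0.4000, 0.0900).
H(X,Y) = 1.9793 bits; H(Y) = 1.3369 bits.
H(X|Y) = 1.9793 − 1.3369 = 0.642 bits.

0.642 bits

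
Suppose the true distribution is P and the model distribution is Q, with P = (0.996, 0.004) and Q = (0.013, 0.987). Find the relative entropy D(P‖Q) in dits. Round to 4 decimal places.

D(P‖Q) = Σ p·log₁₀(p/q).
  0.996·log₁₀(0.996/0.013) = 1.87678
  0.004·log₁₀(0.004/0.987) = -0.00957
D(P‖Q) = 1.8672 dits.

1.8672 dits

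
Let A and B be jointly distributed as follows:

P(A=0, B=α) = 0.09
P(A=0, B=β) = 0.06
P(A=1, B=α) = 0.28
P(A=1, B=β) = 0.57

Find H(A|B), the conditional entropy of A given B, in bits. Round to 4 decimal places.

0.5820 bits

Marginals: p(A) = (0.1500, 0.8500), p(B) = (0.3700, 0.6300).
H(A|B) = Σ p(B) · H(A|B=·).
  B=α: p=0.3700, H(A|B=α) = 0.8004
  B=β: p=0.6300, H(A|B=β) = 0.4537
Weighted sum = 0.5820 bits.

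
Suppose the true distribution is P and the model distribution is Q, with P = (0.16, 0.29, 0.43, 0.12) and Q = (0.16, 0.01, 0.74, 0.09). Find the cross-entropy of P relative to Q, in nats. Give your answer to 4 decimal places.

2.0471 nats

H(P,Q) = −Σ p·ln q.
  −0.16·ln(0.16) = 0.29321
  −0.29·ln(0.01) = 1.33550
  −0.43·ln(0.74) = 0.12948
  −0.12·ln(0.09) = 0.28895
H(P,Q) = 2.0471 nats.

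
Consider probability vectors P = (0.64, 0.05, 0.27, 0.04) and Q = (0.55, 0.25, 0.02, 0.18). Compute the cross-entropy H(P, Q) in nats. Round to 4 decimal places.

H(P,Q) = −Σ p·ln q.
  −0.64·ln(0.55) = 0.38262
  −0.05·ln(0.25) = 0.06931
  −0.27·ln(0.02) = 1.05625
  −0.04·ln(0.18) = 0.06859
H(P,Q) = 1.5768 nats.

1.5768 nats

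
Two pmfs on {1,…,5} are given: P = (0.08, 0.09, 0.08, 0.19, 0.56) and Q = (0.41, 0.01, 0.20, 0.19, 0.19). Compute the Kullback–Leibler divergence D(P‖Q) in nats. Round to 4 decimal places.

D(P‖Q) = Σ p·ln(p/q).
  0.08·ln(0.08/0.41) = -0.13073
  0.09·ln(0.09/0.01) = 0.19775
  0.08·ln(0.08/0.20) = -0.07330
  0.19·ln(0.19/0.19) = 0.00000
  0.56·ln(0.56/0.19) = 0.60531
D(P‖Q) = 0.5990 nats.

0.5990 nats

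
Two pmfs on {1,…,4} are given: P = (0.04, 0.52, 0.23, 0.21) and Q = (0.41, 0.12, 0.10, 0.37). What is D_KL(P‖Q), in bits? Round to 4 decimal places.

1.0705 bits

D(P‖Q) = Σ p·log₂(p/q).
  0.04·log₂(0.04/0.41) = -0.13430
  0.52·log₂(0.52/0.12) = 1.10005
  0.23·log₂(0.23/0.10) = 0.27638
  0.21·log₂(0.21/0.37) = -0.17160
D(P‖Q) = 1.0705 bits.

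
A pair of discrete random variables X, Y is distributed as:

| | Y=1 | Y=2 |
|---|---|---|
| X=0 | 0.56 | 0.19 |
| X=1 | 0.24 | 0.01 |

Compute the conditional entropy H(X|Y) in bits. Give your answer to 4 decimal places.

0.7623 bits

Chain rule: H(X|Y) = H(X,Y) − H(Y).
Marginals: p(X) = (0.7500, 0.2500), p(Y) = (0.8000, 0.2000).
H(X,Y) = 1.4842 bits; H(Y) = 0.7219 bits.
H(X|Y) = 1.4842 − 0.7219 = 0.7623 bits.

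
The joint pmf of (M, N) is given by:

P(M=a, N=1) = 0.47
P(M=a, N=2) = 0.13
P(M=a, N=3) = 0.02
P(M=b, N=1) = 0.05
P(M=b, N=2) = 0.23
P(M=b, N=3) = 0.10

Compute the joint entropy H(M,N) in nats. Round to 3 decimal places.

H(M,N) = −Σ p(x,y)·ln p(x,y) over all 6 cells.
  cell (a,1): −0.47·ln0.47 = 0.3549
  cell (a,2): −0.13·ln0.13 = 0.2652
  cell (a,3): −0.02·ln0.02 = 0.0782
  cell (b,1): −0.05·ln0.05 = 0.1498
  cell (b,2): −0.23·ln0.23 = 0.3380
  cell (b,3): −0.10·ln0.10 = 0.2303
Sum = 1.416 nats.

1.416 nats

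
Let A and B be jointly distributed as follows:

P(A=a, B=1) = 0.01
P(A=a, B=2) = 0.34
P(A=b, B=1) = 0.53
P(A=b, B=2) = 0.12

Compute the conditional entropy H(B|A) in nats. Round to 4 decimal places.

0.3563 nats

Marginals: p(A) = (0.3500, 0.6500), p(B) = (0.5400, 0.4600).
H(B|A) = Σ p(A) · H(B|A=·).
  A=a: p=0.3500, H(B|A=a) = 0.1297
  A=b: p=0.6500, H(B|A=b) = 0.4783
Weighted sum = 0.3563 nats.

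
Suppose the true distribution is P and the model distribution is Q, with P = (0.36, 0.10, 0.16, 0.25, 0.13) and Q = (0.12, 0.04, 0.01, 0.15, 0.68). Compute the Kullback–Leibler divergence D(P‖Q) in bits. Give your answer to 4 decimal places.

D(P‖Q) = Σ p·log₂(p/q).
  0.36·log₂(0.36/0.12) = 0.57059
  0.10·log₂(0.10/0.04) = 0.13219
  0.16·log₂(0.16/0.01) = 0.64000
  0.25·log₂(0.25/0.15) = 0.18424
  0.13·log₂(0.13/0.68) = -0.31031
D(P‖Q) = 1.2167 bits.

1.2167 bits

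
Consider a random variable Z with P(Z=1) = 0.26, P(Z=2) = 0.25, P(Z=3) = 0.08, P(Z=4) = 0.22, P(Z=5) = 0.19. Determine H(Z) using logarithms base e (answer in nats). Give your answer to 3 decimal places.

1.548 nats

H(Z) = −Σ p·ln p.
  −(0.26)·ln(0.26) = 0.3502
  −(0.25)·ln(0.25) = 0.3466
  −(0.08)·ln(0.08) = 0.2021
  −(0.22)·ln(0.22) = 0.3331
  −(0.19)·ln(0.19) = 0.3155
Sum: 0.3502 + 0.3466 + 0.2021 + 0.3331 + 0.3155 = 1.548 nats.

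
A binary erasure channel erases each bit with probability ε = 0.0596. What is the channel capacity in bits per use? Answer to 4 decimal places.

Binary erasure channel: capacity C = 1 − ε.
C = 1 − 0.0596 = 0.9404 bits per channel use.

0.9404 bits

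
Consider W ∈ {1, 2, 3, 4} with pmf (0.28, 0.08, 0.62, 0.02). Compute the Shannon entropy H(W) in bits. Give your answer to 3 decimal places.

1.346 bits

H(W) = −Σ p·log₂ p.
  −(0.28)·log₂(0.28) = 0.5142
  −(0.08)·log₂(0.08) = 0.2915
  −(0.62)·log₂(0.62) = 0.4276
  −(0.02)·log₂(0.02) = 0.1129
Sum: 0.5142 + 0.2915 + 0.4276 + 0.1129 = 1.346 bits.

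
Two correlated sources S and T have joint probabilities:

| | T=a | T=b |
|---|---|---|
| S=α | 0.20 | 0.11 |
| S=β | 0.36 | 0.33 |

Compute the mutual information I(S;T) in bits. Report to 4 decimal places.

Marginals: p(S) = (0.3100, 0.6900), p(T) = (0.5600, 0.4400).
I(S;T) = H(S) + H(T) − H(S,T).
H(S) = 0.8932, H(T) = 0.9896, H(S,T) = 1.8731.
I(S;T) = 0.8932 + 0.9896 − 1.8731 = 0.0097 bits.

0.0097 bits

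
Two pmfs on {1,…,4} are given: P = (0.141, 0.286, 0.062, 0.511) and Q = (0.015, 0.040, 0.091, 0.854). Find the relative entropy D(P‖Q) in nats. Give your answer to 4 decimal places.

0.5923 nats

D(P‖Q) = Σ p·ln(p/q).
  0.141·ln(0.141/0.015) = 0.31594
  0.286·ln(0.286/0.040) = 0.56259
  0.062·ln(0.062/0.091) = -0.02379
  0.511·ln(0.511/0.854) = -0.26243
D(P‖Q) = 0.5923 nats.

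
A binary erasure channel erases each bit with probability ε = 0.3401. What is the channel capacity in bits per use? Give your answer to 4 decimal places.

Binary erasure channel: capacity C = 1 − ε.
C = 1 − 0.3401 = 0.6599 bits per channel use.

0.6599 bits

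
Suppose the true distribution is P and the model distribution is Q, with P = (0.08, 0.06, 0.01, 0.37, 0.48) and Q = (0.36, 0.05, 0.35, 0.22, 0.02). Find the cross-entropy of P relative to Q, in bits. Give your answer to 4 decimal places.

H(P,Q) = −Σ p·log₂ q.
  −0.08·log₂(0.36) = 0.11791
  −0.06·log₂(0.05) = 0.25932
  −0.01·log₂(0.35) = 0.01515
  −0.37·log₂(0.22) = 0.80824
  −0.48·log₂(0.02) = 2.70905
H(P,Q) = 3.9097 bits.

3.9097 bits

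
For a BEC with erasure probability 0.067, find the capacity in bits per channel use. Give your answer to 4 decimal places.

0.9330 bits

Binary erasure channel: capacity C = 1 − ε.
C = 1 − 0.067 = 0.9330 bits per channel use.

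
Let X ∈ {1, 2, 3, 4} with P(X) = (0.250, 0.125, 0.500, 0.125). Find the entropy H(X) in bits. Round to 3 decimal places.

H(X) = −Σ p·log₂ p.
  −(0.250)·log₂(0.250) = 0.5000
  −(0.125)·log₂(0.125) = 0.3750
  −(0.500)·log₂(0.500) = 0.5000
  −(0.125)·log₂(0.125) = 0.3750
Sum: 0.5000 + 0.3750 + 0.5000 + 0.3750 = 1.750 bits.

1.750 bits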